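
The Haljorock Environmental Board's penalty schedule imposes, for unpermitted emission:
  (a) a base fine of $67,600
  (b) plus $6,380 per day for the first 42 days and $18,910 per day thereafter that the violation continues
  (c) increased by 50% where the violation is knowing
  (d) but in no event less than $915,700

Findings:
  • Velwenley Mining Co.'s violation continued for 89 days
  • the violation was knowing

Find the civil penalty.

Civil penalty: $1,836,495

First 42 days: 42 × $6,380 = $267,960
Remaining days: (89 − 42) × $18,910 = $888,770
Per-day component: $267,960 + $888,770 = $1,156,730
Base plus per-day: $67,600 + $1,156,730 = $1,224,330
Enhancement: 50% of $1,224,330 = $612,165
Enhanced fine: $1,224,330 + $612,165 = $1,836,495
Minimum $915,700: $1,836,495 meets the minimum, no increase.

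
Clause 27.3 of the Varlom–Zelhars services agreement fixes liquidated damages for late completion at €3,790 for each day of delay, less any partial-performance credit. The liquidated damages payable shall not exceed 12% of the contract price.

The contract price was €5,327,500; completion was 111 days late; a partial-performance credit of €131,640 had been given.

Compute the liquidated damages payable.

Per-day damages: 111 × €3,790 = €420,690
Less partial-performance credit: €420,690 − €131,640 = €289,050
Cap: 12% of €5,327,500 = €639,300
Cap at €639,300: €289,050 is within the cap, no reduction.

€289,050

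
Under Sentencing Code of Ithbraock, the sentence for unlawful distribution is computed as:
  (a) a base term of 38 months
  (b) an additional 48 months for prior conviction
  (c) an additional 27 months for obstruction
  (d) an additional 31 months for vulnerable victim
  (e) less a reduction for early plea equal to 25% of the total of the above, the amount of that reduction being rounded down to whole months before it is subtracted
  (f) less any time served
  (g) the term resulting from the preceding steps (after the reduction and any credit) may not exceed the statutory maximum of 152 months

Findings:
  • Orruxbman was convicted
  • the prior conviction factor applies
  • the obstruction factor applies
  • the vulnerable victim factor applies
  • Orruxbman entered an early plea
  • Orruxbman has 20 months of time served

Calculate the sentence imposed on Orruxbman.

Prior conviction enhancement: +48 months
Obstruction enhancement: +27 months
Vulnerable victim enhancement: +31 months
Adjusted term: 38 months + 48 months + 27 months + 31 months = 144 months
Early plea reduction: 25% of 144 months = 36 months (rounded down)
After reduction: 144 − 36 = 108 months
Less time served: 108 months − 20 months = 88 months
Cap at 152 months: 88 months is within the cap, no reduction.

88 months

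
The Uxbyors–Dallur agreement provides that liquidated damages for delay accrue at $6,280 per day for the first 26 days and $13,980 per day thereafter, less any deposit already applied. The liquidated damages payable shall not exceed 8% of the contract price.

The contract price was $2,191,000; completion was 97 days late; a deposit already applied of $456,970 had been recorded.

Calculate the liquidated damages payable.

First 26 days: 26 × $6,280 = $163,280
Remaining days: (97 − 26) × $13,980 = $992,580
Accrued per-day damages: $163,280 + $992,580 = $1,155,860
Less deposit already applied: $1,155,860 − $456,970 = $698,890
Cap: 8% of $2,191,000 = $175,280
Cap at $175,280: $698,890 exceeds the cap → $175,280

Liquidated damages: $175,280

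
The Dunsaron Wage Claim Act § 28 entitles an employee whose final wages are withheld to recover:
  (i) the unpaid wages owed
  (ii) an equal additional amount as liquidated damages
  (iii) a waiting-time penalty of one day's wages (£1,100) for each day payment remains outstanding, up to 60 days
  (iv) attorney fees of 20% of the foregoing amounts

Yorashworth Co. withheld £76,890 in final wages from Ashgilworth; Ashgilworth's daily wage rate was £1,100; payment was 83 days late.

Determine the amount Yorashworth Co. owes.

Liquidated damages (equal amount): £76,890
Penalty days: min(83, 60) = 60
Waiting-time penalty: 60 × £1,100 = £66,000
Subtotal: £76,890 + £76,890 + £66,000 = £219,780
Attorney fees: 20% of £219,780 = £43,956
Total award: £219,780 + £43,956 = £263,736

£263,736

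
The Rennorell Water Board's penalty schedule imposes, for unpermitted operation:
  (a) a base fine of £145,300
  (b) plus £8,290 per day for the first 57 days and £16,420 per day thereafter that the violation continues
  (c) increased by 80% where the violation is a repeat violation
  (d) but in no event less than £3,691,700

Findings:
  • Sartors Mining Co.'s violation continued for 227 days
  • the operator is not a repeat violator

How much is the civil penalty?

£3,691,700

First 57 days: 57 × £8,290 = £472,530
Remaining days: (227 − 57) × £16,420 = £2,791,400
Per-day component: £472,530 + £2,791,400 = £3,263,930
Base plus per-day: £145,300 + £3,263,930 = £3,409,230
The operator is not a repeat violator: no 80% increase.
Minimum £3,691,700: £3,409,230 is below the minimum → £3,691,700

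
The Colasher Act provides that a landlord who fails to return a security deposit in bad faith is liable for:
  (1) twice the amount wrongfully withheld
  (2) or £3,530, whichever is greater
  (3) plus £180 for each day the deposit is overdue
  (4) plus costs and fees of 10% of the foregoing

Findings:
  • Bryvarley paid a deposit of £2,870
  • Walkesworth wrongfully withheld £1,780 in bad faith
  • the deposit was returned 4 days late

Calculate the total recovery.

Doubled: 2 × £1,780 = £3,560
Minimum £3,530: £3,560 meets the minimum, no increase.
Late-return penalty: 4 × £180 = £720
Damages plus late penalty: £3,560 + £720 = £4,280
Costs and fees: 10% of £4,280 = £428
Total recovery: £4,280 + £428 = £4,708

£4,708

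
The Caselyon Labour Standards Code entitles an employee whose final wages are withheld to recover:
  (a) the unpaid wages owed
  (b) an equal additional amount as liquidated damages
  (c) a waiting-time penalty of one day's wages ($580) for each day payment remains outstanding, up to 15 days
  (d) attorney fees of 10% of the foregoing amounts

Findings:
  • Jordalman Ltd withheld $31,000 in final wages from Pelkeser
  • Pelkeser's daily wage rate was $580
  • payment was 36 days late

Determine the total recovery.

$77,770

Liquidated damages (equal amount): $31,000
Penalty days: min(36, 15) = 15
Waiting-time penalty: 15 × $580 = $8,700
Subtotal: $31,000 + $31,000 + $8,700 = $70,700
Attorney fees: 10% of $70,700 = $7,070
Total award: $70,700 + $7,070 = $77,770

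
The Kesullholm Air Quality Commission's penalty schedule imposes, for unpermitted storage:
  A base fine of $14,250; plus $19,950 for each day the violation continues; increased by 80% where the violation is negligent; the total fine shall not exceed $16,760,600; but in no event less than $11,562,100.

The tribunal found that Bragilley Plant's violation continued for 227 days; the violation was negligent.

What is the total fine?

$11,562,100

Per-day component: 227 × $19,950 = $4,528,650
Base plus per-day: $14,250 + $4,528,650 = $4,542,900
Enhancement: 80% of $4,542,900 = $3,634,320
Enhanced fine: $4,542,900 + $3,634,320 = $8,177,220
Cap at $16,760,600: $8,177,220 is within the cap, no reduction.
Minimum $11,562,100: $8,177,220 is below the minimum → $11,562,100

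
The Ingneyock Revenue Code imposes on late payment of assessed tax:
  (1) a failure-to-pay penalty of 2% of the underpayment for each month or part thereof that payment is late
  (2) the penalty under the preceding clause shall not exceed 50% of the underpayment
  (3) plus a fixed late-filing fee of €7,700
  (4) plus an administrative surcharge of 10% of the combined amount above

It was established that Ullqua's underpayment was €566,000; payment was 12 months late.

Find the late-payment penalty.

Accrued rate: 2% × 12 = 24%, capped at 50% → 24%
Failure-to-pay penalty: 24% of €566,000 = €135,840
Penalty before surcharge: €135,840 + €7,700 = €143,540
Administrative surcharge: 10% of €143,540 = €14,354
Total penalty: €143,540 + €14,354 = €157,894

€157,894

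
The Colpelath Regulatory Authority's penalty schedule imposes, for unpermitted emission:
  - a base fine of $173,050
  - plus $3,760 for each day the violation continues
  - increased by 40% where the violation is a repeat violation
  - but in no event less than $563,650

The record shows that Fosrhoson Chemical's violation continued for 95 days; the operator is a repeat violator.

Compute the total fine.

Per-day component: 95 × $3,760 = $357,200
Base plus per-day: $173,050 + $357,200 = $530,250
Enhancement: 40% of $530,250 = $212,100
Enhanced fine: $530,250 + $212,100 = $742,350
Minimum $563,650: $742,350 meets the minimum, no increase.

Civil penalty: $742,350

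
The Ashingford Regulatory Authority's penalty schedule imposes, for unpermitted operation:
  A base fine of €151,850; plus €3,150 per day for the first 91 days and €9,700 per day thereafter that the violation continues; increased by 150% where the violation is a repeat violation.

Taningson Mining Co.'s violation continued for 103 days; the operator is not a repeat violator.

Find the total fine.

First 91 days: 91 × €3,150 = €286,650
Remaining days: (103 − 91) × €9,700 = €116,400
Per-day component: €286,650 + €116,400 = €403,050
Base plus per-day: €151,850 + €403,050 = €554,900
The operator is not a repeat violator: no 150% increase.

€554,900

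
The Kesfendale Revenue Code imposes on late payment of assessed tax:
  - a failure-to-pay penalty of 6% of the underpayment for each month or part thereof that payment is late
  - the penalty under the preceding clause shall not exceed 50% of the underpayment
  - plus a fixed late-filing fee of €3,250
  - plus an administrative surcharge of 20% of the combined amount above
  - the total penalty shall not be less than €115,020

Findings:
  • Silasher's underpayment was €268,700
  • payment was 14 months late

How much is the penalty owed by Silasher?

€165,120

Accrued rate: 6% × 14 = 84%, capped at 50% → 50%
Failure-to-pay penalty: 50% of €268,700 = €134,350
Penalty before surcharge: €134,350 + €3,250 = €137,600
Administrative surcharge: 20% of €137,600 = €27,520
Total penalty: €137,600 + €27,520 = €165,120
Minimum €115,020: €165,120 meets the minimum, no increase.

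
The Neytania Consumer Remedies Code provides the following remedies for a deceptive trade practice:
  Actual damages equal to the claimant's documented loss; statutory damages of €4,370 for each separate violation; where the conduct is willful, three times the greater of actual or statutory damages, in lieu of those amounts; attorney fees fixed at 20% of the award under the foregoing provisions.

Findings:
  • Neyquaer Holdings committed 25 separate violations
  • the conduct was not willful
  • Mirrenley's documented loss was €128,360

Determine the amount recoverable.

Statutory damages: 25 × €4,370 = €109,250
Conduct not willful: the in-lieu enhancement does not apply.
Actual plus statutory damages: €128,360 + €109,250 = €237,610
Attorney fees: 20% of €237,610 = €47,522
Total recovery: €237,610 + €47,522 = €285,132

€285,132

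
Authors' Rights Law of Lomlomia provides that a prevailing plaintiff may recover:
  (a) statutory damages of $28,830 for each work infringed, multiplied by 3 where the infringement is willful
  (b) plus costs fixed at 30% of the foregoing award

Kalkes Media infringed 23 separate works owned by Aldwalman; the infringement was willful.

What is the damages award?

$2,586,051

Statutory damages: 23 × $28,830 = $663,090
Trebled: 3 × $663,090 = $1,989,270
Costs: 30% of $1,989,270 = $596,781
Award plus costs: $1,989,270 + $596,781 = $2,586,051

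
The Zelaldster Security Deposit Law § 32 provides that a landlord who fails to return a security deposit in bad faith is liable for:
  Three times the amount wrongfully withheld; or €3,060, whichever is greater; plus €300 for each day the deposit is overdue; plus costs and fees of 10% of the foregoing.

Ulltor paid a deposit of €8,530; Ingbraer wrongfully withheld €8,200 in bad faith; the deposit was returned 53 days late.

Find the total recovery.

Recovery: €44,550

Trebled: 3 × €8,200 = €24,600
Minimum €3,060: €24,600 meets the minimum, no increase.
Late-return penalty: 53 × €300 = €15,900
Damages plus late penalty: €24,600 + €15,900 = €40,500
Costs and fees: 10% of €40,500 = €4,050
Total recovery: €40,500 + €4,050 = €44,550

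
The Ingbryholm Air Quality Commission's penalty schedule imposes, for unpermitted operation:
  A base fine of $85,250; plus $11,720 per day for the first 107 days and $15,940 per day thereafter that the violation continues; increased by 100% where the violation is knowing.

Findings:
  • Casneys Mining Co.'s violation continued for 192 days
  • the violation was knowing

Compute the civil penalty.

$5,388,380

First 107 days: 107 × $11,720 = $1,254,040
Remaining days: (192 − 107) × $15,940 = $1,354,900
Per-day component: $1,254,040 + $1,354,900 = $2,608,940
Base plus per-day: $85,250 + $2,608,940 = $2,694,190
Enhancement: 100% of $2,694,190 = $2,694,190
Enhanced fine: $2,694,190 + $2,694,190 = $5,388,380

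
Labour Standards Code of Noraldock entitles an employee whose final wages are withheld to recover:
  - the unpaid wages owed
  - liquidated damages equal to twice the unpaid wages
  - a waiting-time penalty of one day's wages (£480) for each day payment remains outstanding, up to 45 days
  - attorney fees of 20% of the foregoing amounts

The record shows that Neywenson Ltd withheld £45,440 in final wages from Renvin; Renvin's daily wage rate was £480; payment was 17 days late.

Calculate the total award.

Total award: £173,376

Doubled: 2 × £45,440 = £90,880
Penalty days: min(17, 45) = 17
Waiting-time penalty: 17 × £480 = £8,160
Subtotal: £45,440 + £90,880 + £8,160 = £144,480
Attorney fees: 20% of £144,480 = £28,896
Total award: £144,480 + £28,896 = £173,376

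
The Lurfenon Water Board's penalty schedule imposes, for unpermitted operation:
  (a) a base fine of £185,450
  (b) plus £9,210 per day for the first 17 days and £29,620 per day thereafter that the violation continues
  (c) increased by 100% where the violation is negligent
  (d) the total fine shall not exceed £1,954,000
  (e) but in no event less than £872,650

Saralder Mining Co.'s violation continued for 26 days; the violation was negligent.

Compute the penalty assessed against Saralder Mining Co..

First 17 days: 17 × £9,210 = £156,570
Remaining days: (26 − 17) × £29,620 = £266,580
Per-day component: £156,570 + £266,580 = £423,150
Base plus per-day: £185,450 + £423,150 = £608,600
Enhancement: 100% of £608,600 = £608,600
Enhanced fine: £608,600 + £608,600 = £1,217,200
Cap at £1,954,000: £1,217,200 is within the cap, no reduction.
Minimum £872,650: £1,217,200 meets the minimum, no increase.

£1,217,200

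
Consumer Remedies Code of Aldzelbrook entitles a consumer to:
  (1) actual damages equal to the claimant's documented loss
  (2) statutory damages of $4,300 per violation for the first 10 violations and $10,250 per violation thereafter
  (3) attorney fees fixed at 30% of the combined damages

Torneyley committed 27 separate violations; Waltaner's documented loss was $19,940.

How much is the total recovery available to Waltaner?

$308,347

First 10 violations: 10 × $4,300 = $43,000
Remaining violations: (27 − 10) × $10,250 = $174,250
Statutory damages: $43,000 + $174,250 = $217,250
Combined damages: $19,940 + $217,250 = $237,190
Attorney fees: 30% of $237,190 = $71,157
Total recovery: $237,190 + $71,157 = $308,347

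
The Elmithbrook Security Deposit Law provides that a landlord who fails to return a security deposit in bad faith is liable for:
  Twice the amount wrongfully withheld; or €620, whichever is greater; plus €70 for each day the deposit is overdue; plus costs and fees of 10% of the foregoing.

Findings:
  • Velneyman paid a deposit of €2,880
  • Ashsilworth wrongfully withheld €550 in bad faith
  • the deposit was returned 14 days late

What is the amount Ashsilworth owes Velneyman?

€2,288

Doubled: 2 × €550 = €1,100
Minimum €620: €1,100 meets the minimum, no increase.
Late-return penalty: 14 × €70 = €980
Damages plus late penalty: €1,100 + €980 = €2,080
Costs and fees: 10% of €2,080 = €208
Total recovery: €2,080 + €208 = €2,288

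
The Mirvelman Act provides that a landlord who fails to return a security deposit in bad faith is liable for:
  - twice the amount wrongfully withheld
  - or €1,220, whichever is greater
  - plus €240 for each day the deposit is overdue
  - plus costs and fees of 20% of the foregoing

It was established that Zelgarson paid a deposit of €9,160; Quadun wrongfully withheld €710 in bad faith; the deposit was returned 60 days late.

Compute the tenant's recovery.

Doubled: 2 × €710 = €1,420
Minimum €1,220: €1,420 meets the minimum, no increase.
Late-return penalty: 60 × €240 = €14,400
Damages plus late penalty: €1,420 + €14,400 = €15,820
Costs and fees: 20% of €15,820 = €3,164
Total recovery: €15,820 + €3,164 = €18,984

€18,984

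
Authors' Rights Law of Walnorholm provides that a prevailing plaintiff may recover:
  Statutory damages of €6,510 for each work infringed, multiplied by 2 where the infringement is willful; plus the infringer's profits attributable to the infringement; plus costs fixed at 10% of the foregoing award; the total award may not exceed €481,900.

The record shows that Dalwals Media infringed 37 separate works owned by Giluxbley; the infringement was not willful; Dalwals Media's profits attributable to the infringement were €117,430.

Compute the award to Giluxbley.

Statutory damages: 37 × €6,510 = €240,870
Infringement not willful: no ×2 enhancement.
Combined award: €240,870 + €117,430 = €358,300
Costs: 10% of €358,300 = €35,830
Award plus costs: €358,300 + €35,830 = €394,130
Cap at €481,900: €394,130 is within the cap, no reduction.

€394,130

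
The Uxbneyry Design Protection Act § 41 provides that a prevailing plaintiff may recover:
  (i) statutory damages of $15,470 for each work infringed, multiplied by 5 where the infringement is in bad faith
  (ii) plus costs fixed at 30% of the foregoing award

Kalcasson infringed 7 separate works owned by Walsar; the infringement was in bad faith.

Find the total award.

$703,885

Statutory damages: 7 × $15,470 = $108,290
Multiplied by 5: 5 × $108,290 = $541,450
Costs: 30% of $541,450 = $162,435
Award plus costs: $541,450 + $162,435 = $703,885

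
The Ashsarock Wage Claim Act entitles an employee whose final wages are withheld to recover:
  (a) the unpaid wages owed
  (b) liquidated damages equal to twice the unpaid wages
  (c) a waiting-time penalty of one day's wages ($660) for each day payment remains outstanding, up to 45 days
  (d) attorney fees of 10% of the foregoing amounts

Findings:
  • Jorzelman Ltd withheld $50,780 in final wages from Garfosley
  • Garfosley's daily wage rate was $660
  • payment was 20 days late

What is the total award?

$182,094

Doubled: 2 × $50,780 = $101,560
Penalty days: min(20, 45) = 20
Waiting-time penalty: 20 × $660 = $13,200
Subtotal: $50,780 + $101,560 + $13,200 = $165,540
Attorney fees: 10% of $165,540 = $16,554
Total award: $165,540 + $16,554 = $182,094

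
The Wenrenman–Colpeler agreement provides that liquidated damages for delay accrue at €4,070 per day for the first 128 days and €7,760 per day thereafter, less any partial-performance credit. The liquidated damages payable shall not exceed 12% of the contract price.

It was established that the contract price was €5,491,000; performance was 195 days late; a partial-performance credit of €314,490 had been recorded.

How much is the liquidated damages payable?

€658,920

First 128 days: 128 × €4,070 = €520,960
Remaining days: (195 − 128) × €7,760 = €519,920
Accrued per-day damages: €520,960 + €519,920 = €1,040,880
Less partial-performance credit: €1,040,880 − €314,490 = €726,390
Cap: 12% of €5,491,000 = €658,920
Cap at €658,920: €726,390 exceeds the cap → €658,920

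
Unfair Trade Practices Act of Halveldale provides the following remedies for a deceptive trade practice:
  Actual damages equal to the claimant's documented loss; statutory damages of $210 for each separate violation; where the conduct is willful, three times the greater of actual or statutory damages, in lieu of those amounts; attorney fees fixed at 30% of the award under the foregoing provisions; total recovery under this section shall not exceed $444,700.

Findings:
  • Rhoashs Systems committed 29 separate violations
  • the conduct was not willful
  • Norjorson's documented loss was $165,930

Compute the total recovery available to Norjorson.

$223,626

Statutory damages: 29 × $210 = $6,090
Conduct not willful: the in-lieu enhancement does not apply.
Actual plus statutory damages: $165,930 + $6,090 = $172,020
Attorney fees: 30% of $172,020 = $51,606
Total before cap: $172,020 + $51,606 = $223,626
Cap at $444,700: $223,626 is within the cap, no reduction.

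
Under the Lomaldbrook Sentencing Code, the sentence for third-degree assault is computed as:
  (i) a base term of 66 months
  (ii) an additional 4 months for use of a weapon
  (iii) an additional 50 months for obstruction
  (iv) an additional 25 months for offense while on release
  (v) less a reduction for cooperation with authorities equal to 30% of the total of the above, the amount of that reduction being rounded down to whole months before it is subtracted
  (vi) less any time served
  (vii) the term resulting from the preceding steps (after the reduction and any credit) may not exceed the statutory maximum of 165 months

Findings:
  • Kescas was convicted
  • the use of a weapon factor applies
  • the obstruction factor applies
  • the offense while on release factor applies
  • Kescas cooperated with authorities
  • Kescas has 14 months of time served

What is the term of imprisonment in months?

Use of a weapon enhancement: +4 months
Obstruction enhancement: +50 months
Offense while on release enhancement: +25 months
Adjusted term: 66 months + 4 months + 50 months + 25 months = 145 months
Cooperation with authorities reduction: 30% of 145 months = 43 months (rounded down)
After reduction: 145 − 43 = 102 months
Less time served: 102 months − 14 months = 88 months
Cap at 165 months: 88 months is within the cap, no reduction.

88 months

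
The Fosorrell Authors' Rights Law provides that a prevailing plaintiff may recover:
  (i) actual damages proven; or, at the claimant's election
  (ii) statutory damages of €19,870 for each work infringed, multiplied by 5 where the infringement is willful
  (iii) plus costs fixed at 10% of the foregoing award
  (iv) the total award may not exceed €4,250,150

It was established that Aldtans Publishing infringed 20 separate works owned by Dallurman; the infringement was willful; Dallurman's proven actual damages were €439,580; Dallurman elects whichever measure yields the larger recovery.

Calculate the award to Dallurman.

Statutory damages: 20 × €19,870 = €397,400
Multiplied by 5: 5 × €397,400 = €1,987,000
Greater of actual damages (€439,580) or enhanced statutory damages (€1,987,000): €1,987,000
Costs: 10% of €1,987,000 = €198,700
Award plus costs: €1,987,000 + €198,700 = €2,185,700
Cap at €4,250,150: €2,185,700 is within the cap, no reduction.

€2,185,700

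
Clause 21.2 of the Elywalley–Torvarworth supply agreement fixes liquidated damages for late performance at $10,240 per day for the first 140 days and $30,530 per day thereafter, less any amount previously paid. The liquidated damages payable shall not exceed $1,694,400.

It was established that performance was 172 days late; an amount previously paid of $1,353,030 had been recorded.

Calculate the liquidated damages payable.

$1,057,530

First 140 days: 140 × $10,240 = $1,433,600
Remaining days: (172 − 140) × $30,530 = $976,960
Accrued per-day damages: $1,433,600 + $976,960 = $2,410,560
Less amount previously paid: $2,410,560 − $1,353,030 = $1,057,530
Cap at $1,694,400: $1,057,530 is within the cap, no reduction.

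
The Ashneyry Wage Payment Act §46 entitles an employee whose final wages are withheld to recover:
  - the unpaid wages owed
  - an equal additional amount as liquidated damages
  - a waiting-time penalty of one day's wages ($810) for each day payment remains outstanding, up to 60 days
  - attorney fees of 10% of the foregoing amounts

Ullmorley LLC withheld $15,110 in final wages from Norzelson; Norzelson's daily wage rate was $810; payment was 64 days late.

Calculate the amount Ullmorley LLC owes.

Total award: $86,702

Liquidated damages (equal amount): $15,110
Penalty days: min(64, 60) = 60
Waiting-time penalty: 60 × $810 = $48,600
Subtotal: $15,110 + $15,110 + $48,600 = $78,820
Attorney fees: 10% of $78,820 = $7,882
Total award: $78,820 + $7,882 = $86,702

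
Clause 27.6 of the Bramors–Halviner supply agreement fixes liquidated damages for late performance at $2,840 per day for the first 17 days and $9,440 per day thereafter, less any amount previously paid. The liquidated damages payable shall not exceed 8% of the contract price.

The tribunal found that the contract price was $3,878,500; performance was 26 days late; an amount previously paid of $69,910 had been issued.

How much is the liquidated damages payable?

First 17 days: 17 × $2,840 = $48,280
Remaining days: (26 − 17) × $9,440 = $84,960
Accrued per-day damages: $48,280 + $84,960 = $133,240
Less amount previously paid: $133,240 − $69,910 = $63,330
Cap: 8% of $3,878,500 = $310,280
Cap at $310,280: $63,330 is within the cap, no reduction.

Liquidated damages: $63,330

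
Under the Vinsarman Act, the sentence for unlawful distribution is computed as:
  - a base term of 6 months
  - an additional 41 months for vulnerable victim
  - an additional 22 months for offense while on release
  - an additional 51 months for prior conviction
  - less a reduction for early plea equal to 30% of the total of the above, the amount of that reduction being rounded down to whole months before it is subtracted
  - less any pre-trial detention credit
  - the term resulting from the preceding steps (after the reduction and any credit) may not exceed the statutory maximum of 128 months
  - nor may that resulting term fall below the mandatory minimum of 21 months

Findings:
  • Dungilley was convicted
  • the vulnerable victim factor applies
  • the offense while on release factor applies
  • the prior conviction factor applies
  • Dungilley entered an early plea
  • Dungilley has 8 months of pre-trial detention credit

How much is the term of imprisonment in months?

Vulnerable victim enhancement: +41 months
Offense while on release enhancement: +22 months
Prior conviction enhancement: +51 months
Adjusted term: 6 months + 41 months + 22 months + 51 months = 120 months
Early plea reduction: 30% of 120 months = 36 months (rounded down)
After reduction: 120 − 36 = 84 months
Less pre-trial detention credit: 84 months − 8 months = 76 months
Cap at 128 months: 76 months is within the cap, no reduction.
Minimum 21 months: 76 months meets the minimum, no increase.

76 months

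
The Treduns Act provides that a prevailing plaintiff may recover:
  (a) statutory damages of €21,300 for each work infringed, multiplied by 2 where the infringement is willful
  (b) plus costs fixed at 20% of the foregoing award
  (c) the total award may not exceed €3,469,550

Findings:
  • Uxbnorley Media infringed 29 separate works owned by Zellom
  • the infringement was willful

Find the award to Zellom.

Award: €1,482,480

Statutory damages: 29 × €21,300 = €617,700
Doubled: 2 × €617,700 = €1,235,400
Costs: 20% of €1,235,400 = €247,080
Award plus costs: €1,235,400 + €247,080 = €1,482,480
Cap at €3,469,550: €1,482,480 is within the cap, no reduction.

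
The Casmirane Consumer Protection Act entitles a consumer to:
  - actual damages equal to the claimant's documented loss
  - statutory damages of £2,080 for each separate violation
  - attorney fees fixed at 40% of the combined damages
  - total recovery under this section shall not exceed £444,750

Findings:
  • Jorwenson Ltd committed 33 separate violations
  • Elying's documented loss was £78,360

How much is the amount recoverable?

Statutory damages: 33 × £2,080 = £68,640
Combined damages: £78,360 + £68,640 = £147,000
Attorney fees: 40% of £147,000 = £58,800
Total before cap: £147,000 + £58,800 = £205,800
Cap at £444,750: £205,800 is within the cap, no reduction.

£205,800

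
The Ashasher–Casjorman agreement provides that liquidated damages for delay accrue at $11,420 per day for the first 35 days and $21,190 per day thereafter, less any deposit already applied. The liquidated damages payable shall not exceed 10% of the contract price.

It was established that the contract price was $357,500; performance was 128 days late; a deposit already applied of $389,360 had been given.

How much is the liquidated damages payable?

$35,750

First 35 days: 35 × $11,420 = $399,700
Remaining days: (128 − 35) × $21,190 = $1,970,670
Accrued per-day damages: $399,700 + $1,970,670 = $2,370,370
Less deposit already applied: $2,370,370 − $389,360 = $1,981,010
Cap: 10% of $357,500 = $35,750
Cap at $35,750: $1,981,010 exceeds the cap → $35,750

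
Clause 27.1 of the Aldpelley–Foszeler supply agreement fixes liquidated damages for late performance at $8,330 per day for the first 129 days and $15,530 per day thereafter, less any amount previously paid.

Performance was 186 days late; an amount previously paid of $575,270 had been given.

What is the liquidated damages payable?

$1,384,510

First 129 days: 129 × $8,330 = $1,074,570
Remaining days: (186 − 129) × $15,530 = $885,210
Accrued per-day damages: $1,074,570 + $885,210 = $1,959,780
Less amount previously paid: $1,959,780 − $575,270 = $1,384,510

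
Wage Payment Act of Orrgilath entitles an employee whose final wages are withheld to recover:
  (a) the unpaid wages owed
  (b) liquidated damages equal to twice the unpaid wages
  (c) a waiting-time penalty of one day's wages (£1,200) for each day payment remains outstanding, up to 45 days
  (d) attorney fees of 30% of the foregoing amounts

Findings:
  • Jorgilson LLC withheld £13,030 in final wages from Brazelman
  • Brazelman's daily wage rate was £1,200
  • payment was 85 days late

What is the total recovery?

Doubled: 2 × £13,030 = £26,060
Penalty days: min(85, 45) = 45
Waiting-time penalty: 45 × £1,200 = £54,000
Subtotal: £13,030 + £26,060 + £54,000 = £93,090
Attorney fees: 30% of £93,090 = £27,927
Total award: £93,090 + £27,927 = £121,017

£121,017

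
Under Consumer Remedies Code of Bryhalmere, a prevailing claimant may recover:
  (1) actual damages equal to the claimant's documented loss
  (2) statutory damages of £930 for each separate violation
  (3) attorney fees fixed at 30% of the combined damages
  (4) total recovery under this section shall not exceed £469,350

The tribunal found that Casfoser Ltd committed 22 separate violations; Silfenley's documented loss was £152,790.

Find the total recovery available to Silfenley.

Statutory damages: 22 × £930 = £20,460
Combined damages: £152,790 + £20,460 = £173,250
Attorney fees: 30% of £173,250 = £51,975
Total before cap: £173,250 + £51,975 = £225,225
Cap at £469,350: £225,225 is within the cap, no reduction.

£225,225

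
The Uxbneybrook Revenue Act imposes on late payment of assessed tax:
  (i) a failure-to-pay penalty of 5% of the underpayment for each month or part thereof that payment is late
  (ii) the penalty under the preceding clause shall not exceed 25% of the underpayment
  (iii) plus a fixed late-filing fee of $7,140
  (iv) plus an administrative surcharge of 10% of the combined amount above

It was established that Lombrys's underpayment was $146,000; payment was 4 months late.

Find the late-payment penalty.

Accrued rate: 5% × 4 = 20%, capped at 25% → 20%
Failure-to-pay penalty: 20% of $146,000 = $29,200
Penalty before surcharge: $29,200 + $7,140 = $36,340
Administrative surcharge: 10% of $36,340 = $3,634
Total penalty: $36,340 + $3,634 = $39,974

$39,974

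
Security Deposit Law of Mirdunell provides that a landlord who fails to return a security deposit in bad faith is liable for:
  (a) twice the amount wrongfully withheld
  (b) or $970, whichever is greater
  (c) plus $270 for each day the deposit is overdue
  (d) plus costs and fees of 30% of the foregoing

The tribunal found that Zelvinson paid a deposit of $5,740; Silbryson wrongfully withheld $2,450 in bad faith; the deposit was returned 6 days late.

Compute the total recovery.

$8,476

Doubled: 2 × $2,450 = $4,900
Minimum $970: $4,900 meets the minimum, no increase.
Late-return penalty: 6 × $270 = $1,620
Damages plus late penalty: $4,900 + $1,620 = $6,520
Costs and fees: 30% of $6,520 = $1,956
Total recovery: $6,520 + $1,956 = $8,476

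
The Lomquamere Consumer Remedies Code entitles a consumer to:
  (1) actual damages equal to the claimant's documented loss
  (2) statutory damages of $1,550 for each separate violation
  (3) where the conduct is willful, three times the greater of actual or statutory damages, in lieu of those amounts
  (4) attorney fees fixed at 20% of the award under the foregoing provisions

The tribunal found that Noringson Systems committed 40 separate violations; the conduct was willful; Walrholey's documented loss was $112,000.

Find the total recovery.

Statutory damages: 40 × $1,550 = $62,000
Greater of actual damages ($112,000) or statutory damages ($62,000): $112,000
Trebled: 3 × $112,000 = $336,000
Attorney fees: 20% of $336,000 = $67,200
Total recovery: $336,000 + $67,200 = $403,200

Total recovery: $403,200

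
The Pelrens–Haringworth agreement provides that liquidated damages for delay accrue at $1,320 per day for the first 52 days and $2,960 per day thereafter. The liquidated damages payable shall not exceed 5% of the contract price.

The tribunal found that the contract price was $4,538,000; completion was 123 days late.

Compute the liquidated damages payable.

Liquidated damages: $226,900

First 52 days: 52 × $1,320 = $68,640
Remaining days: (123 − 52) × $2,960 = $210,160
Accrued per-day damages: $68,640 + $210,160 = $278,800
Cap: 5% of $4,538,000 = $226,900
Cap at $226,900: $278,800 exceeds the cap → $226,900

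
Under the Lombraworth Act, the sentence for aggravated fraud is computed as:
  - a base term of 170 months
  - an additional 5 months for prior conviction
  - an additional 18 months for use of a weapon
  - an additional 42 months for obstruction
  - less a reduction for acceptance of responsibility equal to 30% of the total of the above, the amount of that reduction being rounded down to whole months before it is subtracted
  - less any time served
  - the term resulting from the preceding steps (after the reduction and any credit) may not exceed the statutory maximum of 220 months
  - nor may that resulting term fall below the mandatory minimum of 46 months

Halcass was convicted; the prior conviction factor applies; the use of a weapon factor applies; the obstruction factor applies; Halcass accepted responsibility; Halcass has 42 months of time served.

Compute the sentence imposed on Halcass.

Prior conviction enhancement: +5 months
Use of a weapon enhancement: +18 months
Obstruction enhancement: +42 months
Adjusted term: 170 months + 5 months + 18 months + 42 months = 235 months
Acceptance of responsibility reduction: 30% of 235 months = 70 months (rounded down)
After reduction: 235 − 70 = 165 months
Less time served: 165 months − 42 months = 123 months
Cap at 220 months: 123 months is within the cap, no reduction.
Minimum 46 months: 123 months meets the minimum, no increase.

123 months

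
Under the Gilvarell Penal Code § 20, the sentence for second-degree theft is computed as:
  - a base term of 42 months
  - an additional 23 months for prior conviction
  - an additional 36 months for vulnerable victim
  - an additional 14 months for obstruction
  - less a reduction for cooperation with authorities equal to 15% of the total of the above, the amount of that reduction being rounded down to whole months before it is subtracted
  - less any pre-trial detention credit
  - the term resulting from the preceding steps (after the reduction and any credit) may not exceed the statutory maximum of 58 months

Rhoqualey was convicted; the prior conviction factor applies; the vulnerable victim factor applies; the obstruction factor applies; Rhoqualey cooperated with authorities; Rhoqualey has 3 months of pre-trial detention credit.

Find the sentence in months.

58 months

Prior conviction enhancement: +23 months
Vulnerable victim enhancement: +36 months
Obstruction enhancement: +14 months
Adjusted term: 42 months + 23 months + 36 months + 14 months = 115 months
Cooperation with authorities reduction: 15% of 115 months = 17 months (rounded down)
After reduction: 115 − 17 = 98 months
Less pre-trial detention credit: 98 months − 3 months = 95 months
Cap at 58 months: 95 months exceeds the cap → 58 months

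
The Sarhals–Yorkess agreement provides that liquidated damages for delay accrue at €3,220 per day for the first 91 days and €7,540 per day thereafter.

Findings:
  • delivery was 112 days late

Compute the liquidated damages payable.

First 91 days: 91 × €3,220 = €293,020
Remaining days: (112 − 91) × €7,540 = €158,340
Accrued per-day damages: €293,020 + €158,340 = €451,360

Liquidated damages: €451,360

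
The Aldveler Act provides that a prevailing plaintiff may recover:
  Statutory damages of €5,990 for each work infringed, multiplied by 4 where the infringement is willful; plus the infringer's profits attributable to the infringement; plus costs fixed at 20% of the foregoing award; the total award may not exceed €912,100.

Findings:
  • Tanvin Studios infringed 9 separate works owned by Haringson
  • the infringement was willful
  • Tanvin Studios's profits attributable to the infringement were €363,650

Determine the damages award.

€695,148

Statutory damages: 9 × €5,990 = €53,910
Multiplied by 4: 4 × €53,910 = €215,640
Combined award: €215,640 + €363,650 = €579,290
Costs: 20% of €579,290 = €115,858
Award plus costs: €579,290 + €115,858 = €695,148
Cap at €912,100: €695,148 is within the cap, no reduction.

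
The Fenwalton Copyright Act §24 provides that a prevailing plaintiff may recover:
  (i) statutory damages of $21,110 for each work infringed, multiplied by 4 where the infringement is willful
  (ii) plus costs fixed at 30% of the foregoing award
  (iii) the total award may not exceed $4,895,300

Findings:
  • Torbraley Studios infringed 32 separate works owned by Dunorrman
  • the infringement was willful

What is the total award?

$3,512,704

Statutory damages: 32 × $21,110 = $675,520
Multiplied by 4: 4 × $675,520 = $2,702,080
Costs: 30% of $2,702,080 = $810,624
Award plus costs: $2,702,080 + $810,624 = $3,512,704
Cap at $4,895,300: $3,512,704 is within the cap, no reduction.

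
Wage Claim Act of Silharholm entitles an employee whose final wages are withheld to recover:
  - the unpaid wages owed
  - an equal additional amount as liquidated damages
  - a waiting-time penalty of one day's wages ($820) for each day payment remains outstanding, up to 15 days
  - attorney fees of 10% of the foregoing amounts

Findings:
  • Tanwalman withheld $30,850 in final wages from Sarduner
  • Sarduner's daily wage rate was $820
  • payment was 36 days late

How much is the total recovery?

$81,400

Liquidated damages (equal amount): $30,850
Penalty days: min(36, 15) = 15
Waiting-time penalty: 15 × $820 = $12,300
Subtotal: $30,850 + $30,850 + $12,300 = $74,000
Attorney fees: 10% of $74,000 = $7,400
Total award: $74,000 + $7,400 = $81,400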